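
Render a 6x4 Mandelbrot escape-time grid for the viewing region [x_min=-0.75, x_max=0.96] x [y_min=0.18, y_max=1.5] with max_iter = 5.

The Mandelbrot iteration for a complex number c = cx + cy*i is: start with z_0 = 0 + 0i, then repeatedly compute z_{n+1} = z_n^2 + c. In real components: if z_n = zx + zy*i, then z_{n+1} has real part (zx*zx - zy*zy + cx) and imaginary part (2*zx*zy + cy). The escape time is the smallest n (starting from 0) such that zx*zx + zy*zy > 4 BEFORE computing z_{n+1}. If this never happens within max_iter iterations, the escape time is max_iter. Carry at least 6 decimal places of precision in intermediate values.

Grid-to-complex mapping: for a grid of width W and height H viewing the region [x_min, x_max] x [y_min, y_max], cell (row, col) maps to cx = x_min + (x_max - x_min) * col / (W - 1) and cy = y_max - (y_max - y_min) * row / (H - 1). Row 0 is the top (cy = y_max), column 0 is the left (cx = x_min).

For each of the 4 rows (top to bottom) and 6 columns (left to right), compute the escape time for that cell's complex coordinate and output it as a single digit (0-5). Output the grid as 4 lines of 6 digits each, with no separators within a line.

(row=0, col=0): c = -0.7500 + 1.5000i → escape time 2
(row=0, col=1): c = -0.4080 + 1.5000i → escape time 2
(row=0, col=2): c = -0.0660 + 1.5000i → escape time 2
(row=0, col=3): c = 0.2760 + 1.5000i → escape time 2
(row=0, col=4): c = 0.6180 + 1.5000i → escape time 2
(row=0, col=5): c = 0.9600 + 1.5000i → escape time 2
(row=1, col=0): c = -0.7500 + 1.0600i → escape time 3
(row=1, col=1): c = -0.4080 + 1.0600i → escape time 4
(row=1, col=2): c = -0.0660 + 1.0600i → escape time 5
(row=1, col=3): c = 0.2760 + 1.0600i → escape time 3
(row=1, col=4): c = 0.6180 + 1.0600i → escape time 2
(row=1, col=5): c = 0.9600 + 1.0600i → escape time 2
(row=2, col=0): c = -0.7500 + 0.6200i → escape time 5
(row=2, col=1): c = -0.4080 + 0.6200i → escape time 5
(row=2, col=2): c = -0.0660 + 0.6200i → escape time 5
(row=2, col=3): c = 0.2760 + 0.6200i → escape time 5
(row=2, col=4): c = 0.6180 + 0.6200i → escape time 3
(row=2, col=5): c = 0.9600 + 0.6200i → escape time 2
(row=3, col=0): c = -0.7500 + 0.1800i → escape time 5
(row=3, col=1): c = -0.4080 + 0.1800i → escape time 5
(row=3, col=2): c = -0.0660 + 0.1800i → escape time 5
(row=3, col=3): c = 0.2760 + 0.1800i → escape time 5
(row=3, col=4): c = 0.6180 + 0.1800i → escape time 4
(row=3, col=5): c = 0.9600 + 0.1800i → escape time 3

Answer: 222222
345322
555532
555543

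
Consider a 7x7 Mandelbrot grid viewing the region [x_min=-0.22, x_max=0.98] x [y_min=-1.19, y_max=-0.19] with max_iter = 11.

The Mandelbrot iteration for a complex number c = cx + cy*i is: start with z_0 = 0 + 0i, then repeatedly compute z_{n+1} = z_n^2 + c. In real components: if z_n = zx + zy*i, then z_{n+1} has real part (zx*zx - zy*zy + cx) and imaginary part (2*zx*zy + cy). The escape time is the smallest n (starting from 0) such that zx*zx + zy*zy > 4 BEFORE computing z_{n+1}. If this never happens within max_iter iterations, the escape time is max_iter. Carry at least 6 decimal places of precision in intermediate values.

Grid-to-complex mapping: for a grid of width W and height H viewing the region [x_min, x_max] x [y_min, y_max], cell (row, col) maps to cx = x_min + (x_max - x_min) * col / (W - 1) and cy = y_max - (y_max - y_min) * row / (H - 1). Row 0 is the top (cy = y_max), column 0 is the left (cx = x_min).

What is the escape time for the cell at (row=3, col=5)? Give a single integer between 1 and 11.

z_0 = 0 + 0i, c = 0.7800 + -0.6900i
Iter 1: z = 0.7800 + -0.6900i, |z|^2 = 1.0845
Iter 2: z = 0.9123 + -1.7664i, |z|^2 = 3.9525
Iter 3: z = -1.5079 + -3.9130i, |z|^2 = 17.5851
Escaped at iteration 3

Answer: 3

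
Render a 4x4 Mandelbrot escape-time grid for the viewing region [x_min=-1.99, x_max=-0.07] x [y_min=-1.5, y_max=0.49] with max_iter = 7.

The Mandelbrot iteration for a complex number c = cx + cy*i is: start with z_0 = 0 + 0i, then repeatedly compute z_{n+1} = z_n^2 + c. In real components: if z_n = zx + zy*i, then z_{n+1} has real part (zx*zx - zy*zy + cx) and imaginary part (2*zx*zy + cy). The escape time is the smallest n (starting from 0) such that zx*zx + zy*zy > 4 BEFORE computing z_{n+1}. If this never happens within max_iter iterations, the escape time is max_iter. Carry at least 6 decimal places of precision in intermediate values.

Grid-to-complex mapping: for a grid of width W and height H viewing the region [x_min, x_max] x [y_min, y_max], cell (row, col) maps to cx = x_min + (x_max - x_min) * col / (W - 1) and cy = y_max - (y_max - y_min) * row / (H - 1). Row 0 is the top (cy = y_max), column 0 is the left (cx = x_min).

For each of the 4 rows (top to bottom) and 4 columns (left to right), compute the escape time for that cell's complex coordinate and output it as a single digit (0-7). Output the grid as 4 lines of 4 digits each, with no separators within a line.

(row=0, col=0): c = -1.9900 + 0.4900i → escape time 1
(row=0, col=1): c = -1.3500 + 0.4900i → escape time 4
(row=0, col=2): c = -0.7100 + 0.4900i → escape time 7
(row=0, col=3): c = -0.0700 + 0.4900i → escape time 7
(row=1, col=0): c = -1.9900 + -0.1733i → escape time 2
(row=1, col=1): c = -1.3500 + -0.1733i → escape time 7
(row=1, col=2): c = -0.7100 + -0.1733i → escape time 7
(row=1, col=3): c = -0.0700 + -0.1733i → escape time 7
(row=2, col=0): c = -1.9900 + -0.8367i → escape time 1
(row=2, col=1): c = -1.3500 + -0.8367i → escape time 3
(row=2, col=2): c = -0.7100 + -0.8367i → escape time 4
(row=2, col=3): c = -0.0700 + -0.8367i → escape time 7
(row=3, col=0): c = -1.9900 + -1.5000i → escape time 1
(row=3, col=1): c = -1.3500 + -1.5000i → escape time 1
(row=3, col=2): c = -0.7100 + -1.5000i → escape time 2
(row=3, col=3): c = -0.0700 + -1.5000i → escape time 2

Answer: 1477
2777
1347
1122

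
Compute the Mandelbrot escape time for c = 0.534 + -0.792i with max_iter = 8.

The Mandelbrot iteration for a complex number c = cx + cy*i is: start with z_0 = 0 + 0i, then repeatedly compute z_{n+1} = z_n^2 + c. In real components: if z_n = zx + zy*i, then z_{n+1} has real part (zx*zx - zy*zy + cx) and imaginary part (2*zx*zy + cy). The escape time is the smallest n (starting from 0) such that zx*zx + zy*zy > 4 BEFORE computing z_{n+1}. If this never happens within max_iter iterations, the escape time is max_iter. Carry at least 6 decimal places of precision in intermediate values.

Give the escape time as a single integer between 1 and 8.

Answer: 3

Derivation:
z_0 = 0 + 0i, c = 0.5340 + -0.7920i
Iter 1: z = 0.5340 + -0.7920i, |z|^2 = 0.9124
Iter 2: z = 0.1919 + -1.6379i, |z|^2 = 2.7194
Iter 3: z = -2.1117 + -1.4206i, |z|^2 = 6.4775
Escaped at iteration 3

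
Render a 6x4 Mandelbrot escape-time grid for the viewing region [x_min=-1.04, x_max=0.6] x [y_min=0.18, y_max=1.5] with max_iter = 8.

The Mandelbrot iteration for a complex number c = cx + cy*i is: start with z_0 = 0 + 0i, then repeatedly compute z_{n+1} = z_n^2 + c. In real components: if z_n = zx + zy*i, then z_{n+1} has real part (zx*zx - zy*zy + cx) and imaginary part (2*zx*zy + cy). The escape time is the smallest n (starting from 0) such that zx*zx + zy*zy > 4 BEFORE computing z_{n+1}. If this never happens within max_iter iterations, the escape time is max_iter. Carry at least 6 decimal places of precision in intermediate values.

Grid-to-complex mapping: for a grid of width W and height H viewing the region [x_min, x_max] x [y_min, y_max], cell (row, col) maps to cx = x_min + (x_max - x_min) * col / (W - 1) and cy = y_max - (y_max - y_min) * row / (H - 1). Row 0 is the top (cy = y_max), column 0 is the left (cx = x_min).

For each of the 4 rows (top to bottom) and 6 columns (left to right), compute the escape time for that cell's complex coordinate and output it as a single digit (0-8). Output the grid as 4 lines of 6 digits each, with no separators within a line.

(row=0, col=0): c = -1.0400 + 1.5000i → escape time 2
(row=0, col=1): c = -0.7120 + 1.5000i → escape time 2
(row=0, col=2): c = -0.3840 + 1.5000i → escape time 2
(row=0, col=3): c = -0.0560 + 1.5000i → escape time 2
(row=0, col=4): c = 0.2720 + 1.5000i → escape time 2
(row=0, col=5): c = 0.6000 + 1.5000i → escape time 2
(row=1, col=0): c = -1.0400 + 1.0600i → escape time 3
(row=1, col=1): c = -0.7120 + 1.0600i → escape time 3
(row=1, col=2): c = -0.3840 + 1.0600i → escape time 4
(row=1, col=3): c = -0.0560 + 1.0600i → escape time 6
(row=1, col=4): c = 0.2720 + 1.0600i → escape time 3
(row=1, col=5): c = 0.6000 + 1.0600i → escape time 2
(row=2, col=0): c = -1.0400 + 0.6200i → escape time 4
(row=2, col=1): c = -0.7120 + 0.6200i → escape time 6
(row=2, col=2): c = -0.3840 + 0.6200i → escape time 8
(row=2, col=3): c = -0.0560 + 0.6200i → escape time 8
(row=2, col=4): c = 0.2720 + 0.6200i → escape time 8
(row=2, col=5): c = 0.6000 + 0.6200i → escape time 3
(row=3, col=0): c = -1.0400 + 0.1800i → escape time 8
(row=3, col=1): c = -0.7120 + 0.1800i → escape time 8
(row=3, col=2): c = -0.3840 + 0.1800i → escape time 8
(row=3, col=3): c = -0.0560 + 0.1800i → escape time 8
(row=3, col=4): c = 0.2720 + 0.1800i → escape time 8
(row=3, col=5): c = 0.6000 + 0.1800i → escape time 4

Answer: 222222
334632
468883
888884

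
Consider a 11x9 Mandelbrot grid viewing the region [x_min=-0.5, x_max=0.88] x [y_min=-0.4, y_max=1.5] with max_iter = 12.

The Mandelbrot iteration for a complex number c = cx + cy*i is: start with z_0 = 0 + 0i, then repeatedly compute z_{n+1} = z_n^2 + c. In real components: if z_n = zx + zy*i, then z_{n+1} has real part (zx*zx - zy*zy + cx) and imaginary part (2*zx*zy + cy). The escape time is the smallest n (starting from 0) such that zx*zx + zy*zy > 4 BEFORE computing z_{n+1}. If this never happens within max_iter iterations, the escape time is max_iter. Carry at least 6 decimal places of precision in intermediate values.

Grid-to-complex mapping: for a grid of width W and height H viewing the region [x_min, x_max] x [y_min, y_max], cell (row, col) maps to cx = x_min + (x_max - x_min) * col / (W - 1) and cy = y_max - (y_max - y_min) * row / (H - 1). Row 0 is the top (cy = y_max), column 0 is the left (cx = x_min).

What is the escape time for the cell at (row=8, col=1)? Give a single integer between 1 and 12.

z_0 = 0 + 0i, c = -0.3620 + -0.4000i
Iter 1: z = -0.3620 + -0.4000i, |z|^2 = 0.2910
Iter 2: z = -0.3910 + -0.1104i, |z|^2 = 0.1650
Iter 3: z = -0.2213 + -0.3137i, |z|^2 = 0.1474
Iter 4: z = -0.4114 + -0.2611i, |z|^2 = 0.2374
Iter 5: z = -0.2609 + -0.1851i, |z|^2 = 0.1024
Iter 6: z = -0.3282 + -0.3034i, |z|^2 = 0.1997
Iter 7: z = -0.3463 + -0.2009i, |z|^2 = 0.1603
Iter 8: z = -0.2824 + -0.2609i, |z|^2 = 0.1478
Iter 9: z = -0.3503 + -0.2527i, |z|^2 = 0.1865
Iter 10: z = -0.3031 + -0.2230i, |z|^2 = 0.1416
Iter 11: z = -0.3198 + -0.2648i, |z|^2 = 0.1724

Answer: 12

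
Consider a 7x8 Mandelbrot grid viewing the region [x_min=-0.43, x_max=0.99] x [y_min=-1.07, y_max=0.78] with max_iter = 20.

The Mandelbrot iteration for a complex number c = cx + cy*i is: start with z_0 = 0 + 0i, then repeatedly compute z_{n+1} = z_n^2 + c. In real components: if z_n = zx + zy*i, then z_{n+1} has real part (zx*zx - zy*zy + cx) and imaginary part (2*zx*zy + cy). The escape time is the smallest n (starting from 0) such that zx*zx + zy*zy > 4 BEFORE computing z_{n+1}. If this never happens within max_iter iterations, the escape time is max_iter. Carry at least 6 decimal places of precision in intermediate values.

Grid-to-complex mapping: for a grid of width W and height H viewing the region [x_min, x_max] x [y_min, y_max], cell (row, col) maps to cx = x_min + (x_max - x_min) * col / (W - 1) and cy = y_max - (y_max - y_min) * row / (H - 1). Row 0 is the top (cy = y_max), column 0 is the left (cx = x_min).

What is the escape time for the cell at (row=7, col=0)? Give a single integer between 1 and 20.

Answer: 4

Derivation:
z_0 = 0 + 0i, c = -0.4300 + -1.0700i
Iter 1: z = -0.4300 + -1.0700i, |z|^2 = 1.3298
Iter 2: z = -1.3900 + -0.1498i, |z|^2 = 1.9545
Iter 3: z = 1.4797 + -0.6536i, |z|^2 = 2.6165
Iter 4: z = 1.3323 + -3.0041i, |z|^2 = 10.7994
Escaped at iteration 4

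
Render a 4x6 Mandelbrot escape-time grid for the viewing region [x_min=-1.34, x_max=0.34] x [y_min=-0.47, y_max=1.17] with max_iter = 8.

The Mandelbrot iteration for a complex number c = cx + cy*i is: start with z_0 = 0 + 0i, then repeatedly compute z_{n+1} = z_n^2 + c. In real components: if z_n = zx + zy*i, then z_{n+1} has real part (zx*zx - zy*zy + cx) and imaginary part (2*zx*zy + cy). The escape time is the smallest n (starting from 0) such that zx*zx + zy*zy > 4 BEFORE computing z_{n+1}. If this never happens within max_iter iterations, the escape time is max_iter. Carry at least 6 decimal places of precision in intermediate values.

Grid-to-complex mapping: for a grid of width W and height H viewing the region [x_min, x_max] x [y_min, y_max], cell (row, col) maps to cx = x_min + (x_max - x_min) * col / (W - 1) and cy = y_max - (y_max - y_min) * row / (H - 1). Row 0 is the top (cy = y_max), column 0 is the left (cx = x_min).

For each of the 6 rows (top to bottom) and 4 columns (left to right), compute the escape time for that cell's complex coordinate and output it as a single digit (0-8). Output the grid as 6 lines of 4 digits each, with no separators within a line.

(row=0, col=0): c = -1.3400 + 1.1700i → escape time 2
(row=0, col=1): c = -0.7800 + 1.1700i → escape time 3
(row=0, col=2): c = -0.2200 + 1.1700i → escape time 4
(row=0, col=3): c = 0.3400 + 1.1700i → escape time 2
(row=1, col=0): c = -1.3400 + 0.8420i → escape time 3
(row=1, col=1): c = -0.7800 + 0.8420i → escape time 4
(row=1, col=2): c = -0.2200 + 0.8420i → escape time 8
(row=1, col=3): c = 0.3400 + 0.8420i → escape time 4
(row=2, col=0): c = -1.3400 + 0.5140i → escape time 3
(row=2, col=1): c = -0.7800 + 0.5140i → escape time 6
(row=2, col=2): c = -0.2200 + 0.5140i → escape time 8
(row=2, col=3): c = 0.3400 + 0.5140i → escape time 8
(row=3, col=0): c = -1.3400 + 0.1860i → escape time 8
(row=3, col=1): c = -0.7800 + 0.1860i → escape time 8
(row=3, col=2): c = -0.2200 + 0.1860i → escape time 8
(row=3, col=3): c = 0.3400 + 0.1860i → escape time 8
(row=4, col=0): c = -1.3400 + -0.1420i → escape time 8
(row=4, col=1): c = -0.7800 + -0.1420i → escape time 8
(row=4, col=2): c = -0.2200 + -0.1420i → escape time 8
(row=4, col=3): c = 0.3400 + -0.1420i → escape time 8
(row=5, col=0): c = -1.3400 + -0.4700i → escape time 4
(row=5, col=1): c = -0.7800 + -0.4700i → escape time 6
(row=5, col=2): c = -0.2200 + -0.4700i → escape time 8
(row=5, col=3): c = 0.3400 + -0.4700i → escape time 8

Answer: 2342
3484
3688
8888
8888
4688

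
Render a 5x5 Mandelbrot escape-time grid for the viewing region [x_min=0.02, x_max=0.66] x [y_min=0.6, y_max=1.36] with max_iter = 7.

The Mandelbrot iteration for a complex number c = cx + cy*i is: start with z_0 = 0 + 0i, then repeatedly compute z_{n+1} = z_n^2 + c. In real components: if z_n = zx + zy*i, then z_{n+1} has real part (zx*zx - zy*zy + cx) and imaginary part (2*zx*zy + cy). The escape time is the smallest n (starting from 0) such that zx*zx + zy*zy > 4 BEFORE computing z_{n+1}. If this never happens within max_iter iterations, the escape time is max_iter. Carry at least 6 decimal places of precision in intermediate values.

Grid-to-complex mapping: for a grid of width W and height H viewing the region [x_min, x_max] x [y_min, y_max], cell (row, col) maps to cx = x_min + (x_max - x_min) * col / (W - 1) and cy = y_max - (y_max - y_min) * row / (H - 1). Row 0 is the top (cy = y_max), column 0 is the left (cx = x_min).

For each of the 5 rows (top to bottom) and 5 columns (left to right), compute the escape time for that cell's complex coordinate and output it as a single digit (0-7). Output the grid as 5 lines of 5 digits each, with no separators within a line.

Answer: 22222
33222
64332
75433
77743

Derivation:
(row=0, col=0): c = 0.0200 + 1.3600i → escape time 2
(row=0, col=1): c = 0.1800 + 1.3600i → escape time 2
(row=0, col=2): c = 0.3400 + 1.3600i → escape time 2
(row=0, col=3): c = 0.5000 + 1.3600i → escape time 2
(row=0, col=4): c = 0.6600 + 1.3600i → escape time 2
(row=1, col=0): c = 0.0200 + 1.1700i → escape time 3
(row=1, col=1): c = 0.1800 + 1.1700i → escape time 3
(row=1, col=2): c = 0.3400 + 1.1700i → escape time 2
(row=1, col=3): c = 0.5000 + 1.1700i → escape time 2
(row=1, col=4): c = 0.6600 + 1.1700i → escape time 2
(row=2, col=0): c = 0.0200 + 0.9800i → escape time 6
(row=2, col=1): c = 0.1800 + 0.9800i → escape time 4
(row=2, col=2): c = 0.3400 + 0.9800i → escape time 3
(row=2, col=3): c = 0.5000 + 0.9800i → escape time 3
(row=2, col=4): c = 0.6600 + 0.9800i → escape time 2
(row=3, col=0): c = 0.0200 + 0.7900i → escape time 7
(row=3, col=1): c = 0.1800 + 0.7900i → escape time 5
(row=3, col=2): c = 0.3400 + 0.7900i → escape time 4
(row=3, col=3): c = 0.5000 + 0.7900i → escape time 3
(row=3, col=4): c = 0.6600 + 0.7900i → escape time 3
(row=4, col=0): c = 0.0200 + 0.6000i → escape time 7
(row=4, col=1): c = 0.1800 + 0.6000i → escape time 7
(row=4, col=2): c = 0.3400 + 0.6000i → escape time 7
(row=4, col=3): c = 0.5000 + 0.6000i → escape time 4
(row=4, col=4): c = 0.6600 + 0.6000i → escape time 3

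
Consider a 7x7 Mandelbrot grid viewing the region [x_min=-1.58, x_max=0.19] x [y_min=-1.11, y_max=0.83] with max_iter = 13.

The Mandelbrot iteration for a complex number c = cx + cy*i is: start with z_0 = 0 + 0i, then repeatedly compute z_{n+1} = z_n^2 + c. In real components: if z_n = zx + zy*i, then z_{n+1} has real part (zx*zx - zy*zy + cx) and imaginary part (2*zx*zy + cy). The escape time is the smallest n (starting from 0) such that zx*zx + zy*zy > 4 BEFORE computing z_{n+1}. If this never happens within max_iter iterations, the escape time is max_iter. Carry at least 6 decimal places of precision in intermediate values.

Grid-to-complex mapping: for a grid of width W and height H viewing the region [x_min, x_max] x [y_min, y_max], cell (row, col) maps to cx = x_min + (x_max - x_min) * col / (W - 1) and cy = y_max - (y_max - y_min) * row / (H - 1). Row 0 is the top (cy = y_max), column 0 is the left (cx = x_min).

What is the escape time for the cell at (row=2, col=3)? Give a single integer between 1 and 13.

Answer: 13

Derivation:
z_0 = 0 + 0i, c = -0.6950 + 0.1833i
Iter 1: z = -0.6950 + 0.1833i, |z|^2 = 0.5166
Iter 2: z = -0.2456 + -0.0715i, |z|^2 = 0.0654
Iter 3: z = -0.6398 + 0.2185i, |z|^2 = 0.4571
Iter 4: z = -0.3334 + -0.0962i, |z|^2 = 0.1204
Iter 5: z = -0.5931 + 0.2475i, |z|^2 = 0.4130
Iter 6: z = -0.4045 + -0.1102i, |z|^2 = 0.1757
Iter 7: z = -0.5436 + 0.2725i, |z|^2 = 0.3697
Iter 8: z = -0.4738 + -0.1129i, |z|^2 = 0.2372
Iter 9: z = -0.4833 + 0.2903i, |z|^2 = 0.3178
Iter 10: z = -0.5457 + -0.0973i, |z|^2 = 0.3073
Iter 11: z = -0.4066 + 0.2895i, |z|^2 = 0.2492
Iter 12: z = -0.6135 + -0.0521i, |z|^2 = 0.3791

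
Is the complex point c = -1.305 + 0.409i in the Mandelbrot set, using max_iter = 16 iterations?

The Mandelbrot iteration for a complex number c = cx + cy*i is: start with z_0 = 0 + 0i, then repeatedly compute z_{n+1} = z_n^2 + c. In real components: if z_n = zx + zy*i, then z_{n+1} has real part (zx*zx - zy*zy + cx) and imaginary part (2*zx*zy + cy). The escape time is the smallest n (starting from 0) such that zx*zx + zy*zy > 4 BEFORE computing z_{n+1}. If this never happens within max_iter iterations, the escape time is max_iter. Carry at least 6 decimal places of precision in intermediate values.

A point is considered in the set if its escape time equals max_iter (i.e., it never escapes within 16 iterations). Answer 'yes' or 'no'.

z_0 = 0 + 0i, c = -1.3050 + 0.4090i
Iter 1: z = -1.3050 + 0.4090i, |z|^2 = 1.8703
Iter 2: z = 0.2307 + -0.6585i, |z|^2 = 0.4869
Iter 3: z = -1.6854 + 0.1051i, |z|^2 = 2.8515
Iter 4: z = 1.5244 + 0.0547i, |z|^2 = 2.3268
Iter 5: z = 1.0158 + 0.5757i, |z|^2 = 1.3634
Iter 6: z = -0.6045 + 1.5787i, |z|^2 = 2.8577
Iter 7: z = -3.4318 + -1.4998i, |z|^2 = 14.0265
Escaped at iteration 7

Answer: no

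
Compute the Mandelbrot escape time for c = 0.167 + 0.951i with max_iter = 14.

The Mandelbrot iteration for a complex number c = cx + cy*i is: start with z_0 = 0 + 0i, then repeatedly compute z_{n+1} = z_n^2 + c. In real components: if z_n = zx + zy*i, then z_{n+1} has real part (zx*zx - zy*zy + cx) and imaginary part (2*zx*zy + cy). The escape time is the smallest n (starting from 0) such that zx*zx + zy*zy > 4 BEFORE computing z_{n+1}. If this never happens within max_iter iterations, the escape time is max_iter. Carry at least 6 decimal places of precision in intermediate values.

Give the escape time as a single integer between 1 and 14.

Answer: 4

Derivation:
z_0 = 0 + 0i, c = 0.1670 + 0.9510i
Iter 1: z = 0.1670 + 0.9510i, |z|^2 = 0.9323
Iter 2: z = -0.7095 + 1.2686i, |z|^2 = 2.1128
Iter 3: z = -0.9390 + -0.8492i, |z|^2 = 1.6029
Iter 4: z = 0.3276 + 2.5459i, |z|^2 = 6.5888
Escaped at iteration 4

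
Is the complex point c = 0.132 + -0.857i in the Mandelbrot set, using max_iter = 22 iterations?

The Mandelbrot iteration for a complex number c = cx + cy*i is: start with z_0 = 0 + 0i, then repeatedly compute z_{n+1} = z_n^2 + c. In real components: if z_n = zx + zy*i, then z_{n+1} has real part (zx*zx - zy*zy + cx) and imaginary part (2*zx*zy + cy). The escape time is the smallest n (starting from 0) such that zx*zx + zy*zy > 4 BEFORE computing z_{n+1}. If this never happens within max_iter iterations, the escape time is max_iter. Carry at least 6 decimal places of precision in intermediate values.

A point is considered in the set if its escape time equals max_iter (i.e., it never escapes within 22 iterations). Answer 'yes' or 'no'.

z_0 = 0 + 0i, c = 0.1320 + -0.8570i
Iter 1: z = 0.1320 + -0.8570i, |z|^2 = 0.7519
Iter 2: z = -0.5850 + -1.0832i, |z|^2 = 1.5157
Iter 3: z = -0.6992 + 0.4105i, |z|^2 = 0.6573
Iter 4: z = 0.4524 + -1.4310i, |z|^2 = 2.2523
Iter 5: z = -1.7110 + -2.1516i, |z|^2 = 7.5571
Escaped at iteration 5

Answer: no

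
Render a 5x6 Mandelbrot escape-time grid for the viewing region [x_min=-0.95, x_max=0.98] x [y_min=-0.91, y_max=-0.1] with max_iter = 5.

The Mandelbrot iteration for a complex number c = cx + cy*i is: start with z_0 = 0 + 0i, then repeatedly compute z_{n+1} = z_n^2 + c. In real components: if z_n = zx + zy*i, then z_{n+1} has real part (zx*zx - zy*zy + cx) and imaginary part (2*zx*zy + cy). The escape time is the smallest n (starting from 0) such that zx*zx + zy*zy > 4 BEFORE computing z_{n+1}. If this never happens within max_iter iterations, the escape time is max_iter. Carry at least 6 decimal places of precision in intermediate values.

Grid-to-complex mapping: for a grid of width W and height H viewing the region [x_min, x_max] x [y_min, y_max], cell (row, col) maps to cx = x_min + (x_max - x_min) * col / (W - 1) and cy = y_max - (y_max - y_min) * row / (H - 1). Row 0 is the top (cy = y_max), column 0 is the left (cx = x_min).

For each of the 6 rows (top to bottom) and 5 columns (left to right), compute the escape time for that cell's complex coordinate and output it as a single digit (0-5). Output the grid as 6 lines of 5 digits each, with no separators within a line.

(row=0, col=0): c = -0.9500 + -0.1000i → escape time 5
(row=0, col=1): c = -0.4675 + -0.1000i → escape time 5
(row=0, col=2): c = 0.0150 + -0.1000i → escape time 5
(row=0, col=3): c = 0.4975 + -0.1000i → escape time 5
(row=0, col=4): c = 0.9800 + -0.1000i → escape time 3
(row=1, col=0): c = -0.9500 + -0.2620i → escape time 5
(row=1, col=1): c = -0.4675 + -0.2620i → escape time 5
(row=1, col=2): c = 0.0150 + -0.2620i → escape time 5
(row=1, col=3): c = 0.4975 + -0.2620i → escape time 5
(row=1, col=4): c = 0.9800 + -0.2620i → escape time 2
(row=2, col=0): c = -0.9500 + -0.4240i → escape time 5
(row=2, col=1): c = -0.4675 + -0.4240i → escape time 5
(row=2, col=2): c = 0.0150 + -0.4240i → escape time 5
(row=2, col=3): c = 0.4975 + -0.4240i → escape time 5
(row=2, col=4): c = 0.9800 + -0.4240i → escape time 2
(row=3, col=0): c = -0.9500 + -0.5860i → escape time 5
(row=3, col=1): c = -0.4675 + -0.5860i → escape time 5
(row=3, col=2): c = 0.0150 + -0.5860i → escape time 5
(row=3, col=3): c = 0.4975 + -0.5860i → escape time 4
(row=3, col=4): c = 0.9800 + -0.5860i → escape time 2
(row=4, col=0): c = -0.9500 + -0.7480i → escape time 4
(row=4, col=1): c = -0.4675 + -0.7480i → escape time 5
(row=4, col=2): c = 0.0150 + -0.7480i → escape time 5
(row=4, col=3): c = 0.4975 + -0.7480i → escape time 3
(row=4, col=4): c = 0.9800 + -0.7480i → escape time 2
(row=5, col=0): c = -0.9500 + -0.9100i → escape time 3
(row=5, col=1): c = -0.4675 + -0.9100i → escape time 4
(row=5, col=2): c = 0.0150 + -0.9100i → escape time 5
(row=5, col=3): c = 0.4975 + -0.9100i → escape time 3
(row=5, col=4): c = 0.9800 + -0.9100i → escape time 2

Answer: 55553
55552
55552
55542
45532
34532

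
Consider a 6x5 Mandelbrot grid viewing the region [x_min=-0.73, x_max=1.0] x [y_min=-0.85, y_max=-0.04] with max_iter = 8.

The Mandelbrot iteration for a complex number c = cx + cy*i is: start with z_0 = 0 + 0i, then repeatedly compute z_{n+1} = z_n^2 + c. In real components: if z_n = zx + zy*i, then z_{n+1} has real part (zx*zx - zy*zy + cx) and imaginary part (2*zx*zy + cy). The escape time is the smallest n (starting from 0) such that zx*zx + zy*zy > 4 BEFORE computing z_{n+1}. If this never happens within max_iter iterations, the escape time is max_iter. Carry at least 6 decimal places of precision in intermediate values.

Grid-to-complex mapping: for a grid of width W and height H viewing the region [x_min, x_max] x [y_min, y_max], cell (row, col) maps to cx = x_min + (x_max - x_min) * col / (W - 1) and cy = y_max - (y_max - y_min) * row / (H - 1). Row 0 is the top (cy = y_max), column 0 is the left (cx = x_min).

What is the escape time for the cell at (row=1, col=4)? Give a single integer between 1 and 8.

z_0 = 0 + 0i, c = 0.6540 + -0.2425i
Iter 1: z = 0.6540 + -0.2425i, |z|^2 = 0.4865
Iter 2: z = 1.0229 + -0.5597i, |z|^2 = 1.3596
Iter 3: z = 1.3871 + -1.3875i, |z|^2 = 3.8492
Iter 4: z = 0.6528 + -4.0917i, |z|^2 = 17.1685
Escaped at iteration 4

Answer: 4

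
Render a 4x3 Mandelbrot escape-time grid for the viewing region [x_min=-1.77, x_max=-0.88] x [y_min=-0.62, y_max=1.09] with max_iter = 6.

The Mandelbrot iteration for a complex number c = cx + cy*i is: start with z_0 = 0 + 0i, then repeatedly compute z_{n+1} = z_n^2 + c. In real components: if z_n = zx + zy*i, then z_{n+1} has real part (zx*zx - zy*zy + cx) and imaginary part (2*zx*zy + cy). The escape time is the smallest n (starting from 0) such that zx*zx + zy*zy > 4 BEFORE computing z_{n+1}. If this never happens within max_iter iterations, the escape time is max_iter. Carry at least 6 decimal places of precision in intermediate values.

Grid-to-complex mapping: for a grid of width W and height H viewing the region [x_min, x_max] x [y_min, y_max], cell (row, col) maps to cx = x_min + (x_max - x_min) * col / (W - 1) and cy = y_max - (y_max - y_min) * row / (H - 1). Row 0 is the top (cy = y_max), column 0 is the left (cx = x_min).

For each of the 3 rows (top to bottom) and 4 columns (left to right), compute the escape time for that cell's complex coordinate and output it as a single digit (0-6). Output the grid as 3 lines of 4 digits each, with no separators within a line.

Answer: 1233
4566
3335

Derivation:
(row=0, col=0): c = -1.7700 + 1.0900i → escape time 1
(row=0, col=1): c = -1.4733 + 1.0900i → escape time 2
(row=0, col=2): c = -1.1767 + 1.0900i → escape time 3
(row=0, col=3): c = -0.8800 + 1.0900i → escape time 3
(row=1, col=0): c = -1.7700 + 0.2350i → escape time 4
(row=1, col=1): c = -1.4733 + 0.2350i → escape time 5
(row=1, col=2): c = -1.1767 + 0.2350i → escape time 6
(row=1, col=3): c = -0.8800 + 0.2350i → escape time 6
(row=2, col=0): c = -1.7700 + -0.6200i → escape time 3
(row=2, col=1): c = -1.4733 + -0.6200i → escape time 3
(row=2, col=2): c = -1.1767 + -0.6200i → escape time 3
(row=2, col=3): c = -0.8800 + -0.6200i → escape time 5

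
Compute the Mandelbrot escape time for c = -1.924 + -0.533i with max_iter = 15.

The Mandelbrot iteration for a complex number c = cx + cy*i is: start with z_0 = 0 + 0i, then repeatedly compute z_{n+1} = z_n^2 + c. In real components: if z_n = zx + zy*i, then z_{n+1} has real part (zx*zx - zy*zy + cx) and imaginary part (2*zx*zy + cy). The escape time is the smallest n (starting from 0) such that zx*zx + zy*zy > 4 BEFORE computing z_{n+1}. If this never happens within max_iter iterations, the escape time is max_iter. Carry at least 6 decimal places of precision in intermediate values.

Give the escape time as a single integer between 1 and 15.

Answer: 2

Derivation:
z_0 = 0 + 0i, c = -1.9240 + -0.5330i
Iter 1: z = -1.9240 + -0.5330i, |z|^2 = 3.9859
Iter 2: z = 1.4937 + 1.5180i, |z|^2 = 4.5354
Escaped at iteration 2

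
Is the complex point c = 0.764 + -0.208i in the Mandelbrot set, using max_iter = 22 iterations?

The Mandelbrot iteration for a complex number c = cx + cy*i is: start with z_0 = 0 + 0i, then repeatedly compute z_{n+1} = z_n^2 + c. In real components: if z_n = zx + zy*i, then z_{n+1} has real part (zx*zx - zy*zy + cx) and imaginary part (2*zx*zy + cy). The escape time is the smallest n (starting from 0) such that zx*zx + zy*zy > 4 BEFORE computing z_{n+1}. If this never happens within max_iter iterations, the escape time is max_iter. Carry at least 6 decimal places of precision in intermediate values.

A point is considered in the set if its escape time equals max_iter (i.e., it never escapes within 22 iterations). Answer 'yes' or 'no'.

z_0 = 0 + 0i, c = 0.7640 + -0.2080i
Iter 1: z = 0.7640 + -0.2080i, |z|^2 = 0.6270
Iter 2: z = 1.3044 + -0.5258i, |z|^2 = 1.9780
Iter 3: z = 2.1891 + -1.5798i, |z|^2 = 7.2877
Escaped at iteration 3

Answer: no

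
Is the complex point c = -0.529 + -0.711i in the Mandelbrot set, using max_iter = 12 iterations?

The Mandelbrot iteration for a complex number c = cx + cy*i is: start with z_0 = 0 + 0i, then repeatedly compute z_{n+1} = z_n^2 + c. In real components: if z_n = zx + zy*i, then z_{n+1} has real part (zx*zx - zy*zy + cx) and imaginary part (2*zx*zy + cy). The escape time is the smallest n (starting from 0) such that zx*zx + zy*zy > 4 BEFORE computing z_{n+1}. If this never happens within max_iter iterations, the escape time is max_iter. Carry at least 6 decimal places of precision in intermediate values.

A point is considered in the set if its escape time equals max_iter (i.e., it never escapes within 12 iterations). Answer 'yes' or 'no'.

z_0 = 0 + 0i, c = -0.5290 + -0.7110i
Iter 1: z = -0.5290 + -0.7110i, |z|^2 = 0.7854
Iter 2: z = -0.7547 + 0.0412i, |z|^2 = 0.5712
Iter 3: z = 0.0388 + -0.7732i, |z|^2 = 0.5994
Iter 4: z = -1.1254 + -0.7711i, |z|^2 = 1.8611
Iter 5: z = 0.1430 + 1.0245i, |z|^2 = 1.0701
Iter 6: z = -1.5582 + -0.4180i, |z|^2 = 2.6027
Iter 7: z = 1.7242 + 0.5918i, |z|^2 = 3.3230
Iter 8: z = 2.0936 + 1.3297i, |z|^2 = 6.1512
Escaped at iteration 8

Answer: no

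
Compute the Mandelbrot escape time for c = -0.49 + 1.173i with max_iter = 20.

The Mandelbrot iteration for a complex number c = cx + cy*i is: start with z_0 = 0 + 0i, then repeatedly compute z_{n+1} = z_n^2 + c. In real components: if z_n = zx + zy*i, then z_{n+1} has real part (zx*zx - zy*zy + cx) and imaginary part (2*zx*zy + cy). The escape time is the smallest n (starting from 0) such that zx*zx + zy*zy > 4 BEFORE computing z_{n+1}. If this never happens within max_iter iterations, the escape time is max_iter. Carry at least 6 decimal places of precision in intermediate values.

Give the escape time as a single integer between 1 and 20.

Answer: 3

Derivation:
z_0 = 0 + 0i, c = -0.4900 + 1.1730i
Iter 1: z = -0.4900 + 1.1730i, |z|^2 = 1.6160
Iter 2: z = -1.6258 + 0.0235i, |z|^2 = 2.6439
Iter 3: z = 2.1528 + 1.0967i, |z|^2 = 5.8372
Escaped at iteration 3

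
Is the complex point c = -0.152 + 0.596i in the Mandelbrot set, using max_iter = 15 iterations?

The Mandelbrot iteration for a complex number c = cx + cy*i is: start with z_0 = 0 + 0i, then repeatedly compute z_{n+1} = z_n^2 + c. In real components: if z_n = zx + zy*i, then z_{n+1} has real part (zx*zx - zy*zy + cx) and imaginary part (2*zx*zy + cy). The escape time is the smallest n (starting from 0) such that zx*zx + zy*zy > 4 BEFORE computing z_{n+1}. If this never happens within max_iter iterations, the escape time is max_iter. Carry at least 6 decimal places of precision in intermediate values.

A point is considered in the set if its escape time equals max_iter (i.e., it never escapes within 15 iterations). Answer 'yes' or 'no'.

Answer: yes

Derivation:
z_0 = 0 + 0i, c = -0.1520 + 0.5960i
Iter 1: z = -0.1520 + 0.5960i, |z|^2 = 0.3783
Iter 2: z = -0.4841 + 0.4148i, |z|^2 = 0.4064
Iter 3: z = -0.0897 + 0.1944i, |z|^2 = 0.0458
Iter 4: z = -0.1817 + 0.5611i, |z|^2 = 0.3479
Iter 5: z = -0.4338 + 0.3921i, |z|^2 = 0.3419
Iter 6: z = -0.1175 + 0.2558i, |z|^2 = 0.0793
Iter 7: z = -0.2036 + 0.5359i, |z|^2 = 0.3286
Iter 8: z = -0.3977 + 0.3777i, |z|^2 = 0.3009
Iter 9: z = -0.1365 + 0.2955i, |z|^2 = 0.1060
Iter 10: z = -0.2207 + 0.5153i, |z|^2 = 0.3143
Iter 11: z = -0.3688 + 0.3685i, |z|^2 = 0.2719
Iter 12: z = -0.1518 + 0.3241i, |z|^2 = 0.1281
Iter 13: z = -0.2340 + 0.4976i, |z|^2 = 0.3024
Iter 14: z = -0.3448 + 0.3631i, |z|^2 = 0.2507
Did not escape in 15 iterations → in set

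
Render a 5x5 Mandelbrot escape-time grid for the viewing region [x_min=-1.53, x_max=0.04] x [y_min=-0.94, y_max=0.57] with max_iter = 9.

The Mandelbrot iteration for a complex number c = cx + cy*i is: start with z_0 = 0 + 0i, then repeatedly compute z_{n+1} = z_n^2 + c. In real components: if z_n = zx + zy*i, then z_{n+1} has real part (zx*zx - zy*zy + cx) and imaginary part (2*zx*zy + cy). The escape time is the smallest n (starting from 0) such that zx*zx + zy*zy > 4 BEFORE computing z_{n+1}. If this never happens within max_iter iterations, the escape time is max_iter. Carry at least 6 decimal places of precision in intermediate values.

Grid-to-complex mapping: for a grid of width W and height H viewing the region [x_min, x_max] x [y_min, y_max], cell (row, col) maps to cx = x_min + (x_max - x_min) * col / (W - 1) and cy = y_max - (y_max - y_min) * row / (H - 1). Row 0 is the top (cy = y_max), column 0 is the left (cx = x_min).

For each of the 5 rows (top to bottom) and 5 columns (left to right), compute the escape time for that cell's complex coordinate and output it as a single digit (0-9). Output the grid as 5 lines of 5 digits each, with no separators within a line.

(row=0, col=0): c = -1.5300 + 0.5700i → escape time 3
(row=0, col=1): c = -1.1375 + 0.5700i → escape time 4
(row=0, col=2): c = -0.7450 + 0.5700i → escape time 6
(row=0, col=3): c = -0.3525 + 0.5700i → escape time 9
(row=0, col=4): c = 0.0400 + 0.5700i → escape time 9
(row=1, col=0): c = -1.5300 + 0.1925i → escape time 5
(row=1, col=1): c = -1.1375 + 0.1925i → escape time 9
(row=1, col=2): c = -0.7450 + 0.1925i → escape time 9
(row=1, col=3): c = -0.3525 + 0.1925i → escape time 9
(row=1, col=4): c = 0.0400 + 0.1925i → escape time 9
(row=2, col=0): c = -1.5300 + -0.1850i → escape time 5
(row=2, col=1): c = -1.1375 + -0.1850i → escape time 9
(row=2, col=2): c = -0.7450 + -0.1850i → escape time 9
(row=2, col=3): c = -0.3525 + -0.1850i → escape time 9
(row=2, col=4): c = 0.0400 + -0.1850i → escape time 9
(row=3, col=0): c = -1.5300 + -0.5625i → escape time 3
(row=3, col=1): c = -1.1375 + -0.5625i → escape time 4
(row=3, col=2): c = -0.7450 + -0.5625i → escape time 6
(row=3, col=3): c = -0.3525 + -0.5625i → escape time 9
(row=3, col=4): c = 0.0400 + -0.5625i → escape time 9
(row=4, col=0): c = -1.5300 + -0.9400i → escape time 3
(row=4, col=1): c = -1.1375 + -0.9400i → escape time 3
(row=4, col=2): c = -0.7450 + -0.9400i → escape time 4
(row=4, col=3): c = -0.3525 + -0.9400i → escape time 5
(row=4, col=4): c = 0.0400 + -0.9400i → escape time 6

Answer: 34699
59999
59999
34699
33456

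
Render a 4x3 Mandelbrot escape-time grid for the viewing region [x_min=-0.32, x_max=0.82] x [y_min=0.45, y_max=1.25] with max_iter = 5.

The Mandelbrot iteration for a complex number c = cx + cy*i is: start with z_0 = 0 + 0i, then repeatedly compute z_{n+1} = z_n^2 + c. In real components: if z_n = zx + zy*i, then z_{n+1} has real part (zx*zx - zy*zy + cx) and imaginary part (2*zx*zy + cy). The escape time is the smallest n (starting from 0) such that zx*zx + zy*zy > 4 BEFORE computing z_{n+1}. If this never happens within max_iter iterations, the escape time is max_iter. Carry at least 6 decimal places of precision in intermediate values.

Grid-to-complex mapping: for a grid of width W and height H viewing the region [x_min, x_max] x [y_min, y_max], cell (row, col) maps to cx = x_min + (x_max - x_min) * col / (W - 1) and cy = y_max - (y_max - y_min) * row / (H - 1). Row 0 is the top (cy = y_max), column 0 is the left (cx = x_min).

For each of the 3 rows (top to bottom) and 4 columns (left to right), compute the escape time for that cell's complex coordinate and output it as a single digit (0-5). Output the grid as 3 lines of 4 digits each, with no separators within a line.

Answer: 3222
5532
5553

Derivation:
(row=0, col=0): c = -0.3200 + 1.2500i → escape time 3
(row=0, col=1): c = 0.0600 + 1.2500i → escape time 2
(row=0, col=2): c = 0.4400 + 1.2500i → escape time 2
(row=0, col=3): c = 0.8200 + 1.2500i → escape time 2
(row=1, col=0): c = -0.3200 + 0.8500i → escape time 5
(row=1, col=1): c = 0.0600 + 0.8500i → escape time 5
(row=1, col=2): c = 0.4400 + 0.8500i → escape time 3
(row=1, col=3): c = 0.8200 + 0.8500i → escape time 2
(row=2, col=0): c = -0.3200 + 0.4500i → escape time 5
(row=2, col=1): c = 0.0600 + 0.4500i → escape time 5
(row=2, col=2): c = 0.4400 + 0.4500i → escape time 5
(row=2, col=3): c = 0.8200 + 0.4500i → escape time 3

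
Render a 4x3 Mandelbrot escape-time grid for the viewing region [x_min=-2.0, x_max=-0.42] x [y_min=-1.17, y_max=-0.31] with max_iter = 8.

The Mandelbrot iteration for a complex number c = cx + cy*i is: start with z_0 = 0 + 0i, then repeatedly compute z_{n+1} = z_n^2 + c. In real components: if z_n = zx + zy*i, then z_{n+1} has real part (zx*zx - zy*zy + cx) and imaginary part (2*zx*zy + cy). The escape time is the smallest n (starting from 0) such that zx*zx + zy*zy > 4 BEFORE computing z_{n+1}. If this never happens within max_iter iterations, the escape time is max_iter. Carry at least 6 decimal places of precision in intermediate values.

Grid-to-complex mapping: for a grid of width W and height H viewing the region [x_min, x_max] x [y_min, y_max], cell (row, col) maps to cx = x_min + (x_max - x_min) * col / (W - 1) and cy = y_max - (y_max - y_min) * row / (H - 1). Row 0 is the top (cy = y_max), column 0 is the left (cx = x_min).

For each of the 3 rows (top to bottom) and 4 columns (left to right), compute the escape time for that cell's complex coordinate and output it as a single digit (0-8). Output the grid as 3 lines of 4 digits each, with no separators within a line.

(row=0, col=0): c = -2.0000 + -0.3100i → escape time 1
(row=0, col=1): c = -1.4733 + -0.3100i → escape time 5
(row=0, col=2): c = -0.9467 + -0.3100i → escape time 8
(row=0, col=3): c = -0.4200 + -0.3100i → escape time 8
(row=1, col=0): c = -2.0000 + -0.7400i → escape time 1
(row=1, col=1): c = -1.4733 + -0.7400i → escape time 3
(row=1, col=2): c = -0.9467 + -0.7400i → escape time 4
(row=1, col=3): c = -0.4200 + -0.7400i → escape time 7
(row=2, col=0): c = -2.0000 + -1.1700i → escape time 1
(row=2, col=1): c = -1.4733 + -1.1700i → escape time 2
(row=2, col=2): c = -0.9467 + -1.1700i → escape time 3
(row=2, col=3): c = -0.4200 + -1.1700i → escape time 3

Answer: 1588
1347
1233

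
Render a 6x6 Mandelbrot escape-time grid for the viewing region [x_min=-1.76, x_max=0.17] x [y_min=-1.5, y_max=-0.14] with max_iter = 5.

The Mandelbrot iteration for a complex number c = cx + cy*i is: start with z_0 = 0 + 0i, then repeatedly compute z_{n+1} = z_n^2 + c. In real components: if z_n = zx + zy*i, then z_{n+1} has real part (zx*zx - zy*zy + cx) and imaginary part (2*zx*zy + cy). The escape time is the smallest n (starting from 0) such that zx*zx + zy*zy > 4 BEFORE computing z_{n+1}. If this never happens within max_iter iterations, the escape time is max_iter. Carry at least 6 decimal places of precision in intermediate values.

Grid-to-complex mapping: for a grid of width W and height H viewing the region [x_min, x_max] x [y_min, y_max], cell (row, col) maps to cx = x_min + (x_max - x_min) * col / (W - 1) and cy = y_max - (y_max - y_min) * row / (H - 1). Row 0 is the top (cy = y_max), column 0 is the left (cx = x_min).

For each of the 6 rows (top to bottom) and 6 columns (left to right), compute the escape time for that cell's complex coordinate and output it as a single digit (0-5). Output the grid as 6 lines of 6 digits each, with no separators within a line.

Answer: 455555
355555
334555
133454
123332
112222

Derivation:
(row=0, col=0): c = -1.7600 + -0.1400i → escape time 4
(row=0, col=1): c = -1.3740 + -0.1400i → escape time 5
(row=0, col=2): c = -0.9880 + -0.1400i → escape time 5
(row=0, col=3): c = -0.6020 + -0.1400i → escape time 5
(row=0, col=4): c = -0.2160 + -0.1400i → escape time 5
(row=0, col=5): c = 0.1700 + -0.1400i → escape time 5
(row=1, col=0): c = -1.7600 + -0.4120i → escape time 3
(row=1, col=1): c = -1.3740 + -0.4120i → escape time 5
(row=1, col=2): c = -0.9880 + -0.4120i → escape time 5
(row=1, col=3): c = -0.6020 + -0.4120i → escape time 5
(row=1, col=4): c = -0.2160 + -0.4120i → escape time 5
(row=1, col=5): c = 0.1700 + -0.4120i → escape time 5
(row=2, col=0): c = -1.7600 + -0.6840i → escape time 3
(row=2, col=1): c = -1.3740 + -0.6840i → escape time 3
(row=2, col=2): c = -0.9880 + -0.6840i → escape time 4
(row=2, col=3): c = -0.6020 + -0.6840i → escape time 5
(row=2, col=4): c = -0.2160 + -0.6840i → escape time 5
(row=2, col=5): c = 0.1700 + -0.6840i → escape time 5
(row=3, col=0): c = -1.7600 + -0.9560i → escape time 1
(row=3, col=1): c = -1.3740 + -0.9560i → escape time 3
(row=3, col=2): c = -0.9880 + -0.9560i → escape time 3
(row=3, col=3): c = -0.6020 + -0.9560i → escape time 4
(row=3, col=4): c = -0.2160 + -0.9560i → escape time 5
(row=3, col=5): c = 0.1700 + -0.9560i → escape time 4
(row=4, col=0): c = -1.7600 + -1.2280i → escape time 1
(row=4, col=1): c = -1.3740 + -1.2280i → escape time 2
(row=4, col=2): c = -0.9880 + -1.2280i → escape time 3
(row=4, col=3): c = -0.6020 + -1.2280i → escape time 3
(row=4, col=4): c = -0.2160 + -1.2280i → escape time 3
(row=4, col=5): c = 0.1700 + -1.2280i → escape time 2
(row=5, col=0): c = -1.7600 + -1.5000i → escape time 1
(row=5, col=1): c = -1.3740 + -1.5000i → escape time 1
(row=5, col=2): c = -0.9880 + -1.5000i → escape time 2
(row=5, col=3): c = -0.6020 + -1.5000i → escape time 2
(row=5, col=4): c = -0.2160 + -1.5000i → escape time 2
(row=5, col=5): c = 0.1700 + -1.5000i → escape time 2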